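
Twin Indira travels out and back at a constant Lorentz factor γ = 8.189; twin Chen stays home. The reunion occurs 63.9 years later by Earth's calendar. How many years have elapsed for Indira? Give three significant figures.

τ = 7.80 years

γ = 8.189
Indira's clock measures proper time along the trip: τ = Δt/γ = 63.9/8.189 years.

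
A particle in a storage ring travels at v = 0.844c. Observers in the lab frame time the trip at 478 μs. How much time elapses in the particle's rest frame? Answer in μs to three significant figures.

τ = 256 μs

γ = 1/√(1 − 0.844²) = 1/√0.2877 = 1.864
The interval measured in the lab frame is the dilated one; the clock in the particle's rest frame measures the proper time τ = Δt/γ = 478/1.864 μs.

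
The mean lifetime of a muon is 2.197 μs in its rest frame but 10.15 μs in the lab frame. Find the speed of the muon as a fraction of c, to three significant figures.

γ = Δt/τ₀ = 10.15/2.197 = 4.620
β = √(1 − 1/γ²) = √(1 − 0.04685) = √0.9531

v = 0.976c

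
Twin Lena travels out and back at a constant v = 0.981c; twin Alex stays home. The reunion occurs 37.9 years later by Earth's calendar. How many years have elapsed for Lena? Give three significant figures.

γ = 1/√(1 − 0.981²) = 1/√0.03764 = 5.154
Lena's clock measures proper time along the trip: τ = Δt/γ = 37.9/5.154 years.

τ = 7.35 years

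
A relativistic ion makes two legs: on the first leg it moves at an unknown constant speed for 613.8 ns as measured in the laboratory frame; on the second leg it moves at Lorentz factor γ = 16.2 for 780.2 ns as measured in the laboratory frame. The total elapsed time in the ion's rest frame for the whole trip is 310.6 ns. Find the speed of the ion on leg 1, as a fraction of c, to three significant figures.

β = 0.904

Leg 1: speed unknown; τ_1 = 613.8/γ_1.
Leg 2: γ = 16.2; τ_2 = 780.2/16.20 = 48.16 ns.
Total proper time: τ_1 + 48.16 = 310.6, so τ_1 = 310.6 − 48.16 = 262.4 ns.
γ_1 = 613.8/262.4 = 2.339; β = √(1 − 1/γ²) = √0.8172.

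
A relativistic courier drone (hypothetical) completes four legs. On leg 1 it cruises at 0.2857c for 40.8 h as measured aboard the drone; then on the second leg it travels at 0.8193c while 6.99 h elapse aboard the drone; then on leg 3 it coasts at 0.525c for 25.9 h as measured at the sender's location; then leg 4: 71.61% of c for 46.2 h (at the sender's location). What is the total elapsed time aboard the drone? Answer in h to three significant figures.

Leg 1: 40.8 h is already measured aboard the drone.
Leg 2: 6.99 h is already measured aboard the drone.
Leg 3: γ = 1/√(1 − 0.525²) = 1/√0.7244 = 1.175; τ_3 = 25.9/1.175 = 22.04 h.
Leg 4: β = 0.7161; γ = 1/√(1 − 0.7161²) = 1/√0.4872 = 1.433; τ_4 = 46.2/1.433 = 32.25 h.
Total: 40.80 + 6.990 + 22.04 + 32.25 h.

τ = 102 h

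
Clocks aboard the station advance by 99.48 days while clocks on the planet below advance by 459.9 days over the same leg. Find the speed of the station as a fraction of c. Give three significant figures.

The proper time is measured aboard the station (both events occur at the station's location); Δt is measured on the planet below. γ = Δt/τ = 459.9/99.48 = 4.623.
β = √(1 − 1/γ²) = √(1 − 0.04679) = √0.9532

β = 0.976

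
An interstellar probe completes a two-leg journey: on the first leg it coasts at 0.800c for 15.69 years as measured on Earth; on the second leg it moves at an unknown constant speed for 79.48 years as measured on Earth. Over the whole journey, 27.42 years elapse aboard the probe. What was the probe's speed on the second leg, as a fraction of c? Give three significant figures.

β = 0.974

Leg 1: γ = 1/√(1 − 0.800²) = 5/3 ≈ 1.667; τ_1 = 15.69/1.667 = 9.414 years.
Leg 2: speed unknown; τ_2 = 79.48/γ_2.
Total proper time: 9.414 + τ_2 = 27.42, so τ_2 = 27.42 − 9.414 = 18.01 years.
γ_2 = 79.48/18.01 = 4.414; β = √(1 − 1/γ²) = √0.9487.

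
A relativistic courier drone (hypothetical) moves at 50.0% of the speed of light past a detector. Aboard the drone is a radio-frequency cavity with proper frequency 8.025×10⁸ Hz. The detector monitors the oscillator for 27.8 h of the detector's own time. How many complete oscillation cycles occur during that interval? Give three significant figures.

β = 0.500; γ = 1/√(1 − 0.500²) = 1/√0.7500 = 1.155
During 27.8 h of lab time, the oscillator's proper time advances by τ = Δt/γ = 27.8/1.155 = 24.08 h = 8.667×10⁴ s.
N = f × τ = 8.025×10⁸ × 8.667×10⁴ = 6.955×10¹³.

N = 6.96×10¹³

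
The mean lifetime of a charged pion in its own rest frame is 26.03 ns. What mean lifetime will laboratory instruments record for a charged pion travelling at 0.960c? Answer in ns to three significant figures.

Δt = 93.0 ns

γ = 1/√(1 − 0.960²) = 25/7 ≈ 3.571
The rest-frame lifetime is the proper time; the lab measures the dilated interval Δt = γτ₀ = 3.571 × 26.03 ns.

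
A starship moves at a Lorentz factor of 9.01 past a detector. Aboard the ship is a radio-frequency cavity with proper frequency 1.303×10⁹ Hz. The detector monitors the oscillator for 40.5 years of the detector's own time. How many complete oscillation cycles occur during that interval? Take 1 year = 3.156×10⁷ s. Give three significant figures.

γ = 9.01
During 40.5 years of lab time, the oscillator's proper time advances by τ = Δt/γ = 40.5/9.010 = 4.495 years = 1.419×10⁸ s.
N = f × τ = 1.303×10⁹ × 1.419×10⁸ = 1.848×10¹⁷.

N = 1.85×10¹⁷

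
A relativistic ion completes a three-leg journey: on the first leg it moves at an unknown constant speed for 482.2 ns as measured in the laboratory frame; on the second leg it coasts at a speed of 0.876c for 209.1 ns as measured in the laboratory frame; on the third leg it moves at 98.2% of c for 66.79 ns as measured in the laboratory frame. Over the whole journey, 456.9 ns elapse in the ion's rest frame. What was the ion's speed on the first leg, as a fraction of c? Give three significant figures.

β = 0.702

Leg 1: speed unknown; τ_1 = 482.2/γ_1.
Leg 2: γ = 1/√(1 − 0.876²) = 1/√0.2326 = 2.073; τ_2 = 209.1/2.073 = 100.9 ns.
Leg 3: β = 0.982; γ = 1/√(1 − 0.982²) = 1/√0.03568 = 5.294; τ_3 = 66.79/5.294 = 12.62 ns.
Total proper time: τ_1 + 100.9 + 12.62 = 456.9, so τ_1 = 456.9 − 113.5 = 343.4 ns.
γ_1 = 482.2/343.4 = 1.404; β = √(1 − 1/γ²) = √0.4927.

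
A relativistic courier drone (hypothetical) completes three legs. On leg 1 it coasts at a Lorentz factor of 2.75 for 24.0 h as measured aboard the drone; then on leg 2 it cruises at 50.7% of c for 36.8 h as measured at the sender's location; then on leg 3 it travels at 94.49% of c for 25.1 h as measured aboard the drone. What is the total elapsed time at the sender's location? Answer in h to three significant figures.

Leg 1: γ = 2.75; Δt_1 = 2.750 × 24.0 = 66.00 h.
Leg 2: 36.8 h is already measured at the sender's location.
Leg 3: β = 0.9449; γ = 1/√(1 − 0.9449²) = 1/√0.1072 = 3.055; Δt_3 = 3.055 × 25.1 = 76.67 h.
Total: 66.00 + 36.80 + 76.67 h.

Δt = 179 h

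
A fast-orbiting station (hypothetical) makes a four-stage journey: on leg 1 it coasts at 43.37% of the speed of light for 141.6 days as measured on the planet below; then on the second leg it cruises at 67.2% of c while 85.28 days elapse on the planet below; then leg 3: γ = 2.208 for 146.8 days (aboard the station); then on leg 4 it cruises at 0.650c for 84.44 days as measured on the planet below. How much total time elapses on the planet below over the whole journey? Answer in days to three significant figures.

Δt = 635 days

Leg 1: 141.6 days is already measured on the planet below.
Leg 2: 85.28 days is already measured on the planet below.
Leg 3: γ = 2.208; Δt_3 = 2.208 × 146.8 = 324.1 days.
Leg 4: 84.44 days is already measured on the planet below.
Total: 141.6 + 85.28 + 324.1 + 84.44 days.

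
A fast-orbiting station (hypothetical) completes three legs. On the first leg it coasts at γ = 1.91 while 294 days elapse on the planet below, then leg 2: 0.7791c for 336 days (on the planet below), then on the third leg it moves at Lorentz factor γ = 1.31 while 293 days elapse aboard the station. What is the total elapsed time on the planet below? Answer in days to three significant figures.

Δt = 1010 days

Leg 1: 294 days is already measured on the planet below.
Leg 2: 336 days is already measured on the planet below.
Leg 3: γ = 1.31; Δt_3 = 1.310 × 293 = 383.8 days.
Total: 294.0 + 336.0 + 383.8 days.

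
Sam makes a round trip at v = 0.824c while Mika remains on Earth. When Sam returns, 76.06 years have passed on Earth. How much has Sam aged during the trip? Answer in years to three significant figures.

τ = 43.1 years

γ = 1/√(1 − 0.824²) = 1/√0.3210 = 1.765
Sam's clock measures proper time along the trip: τ = Δt/γ = 76.06/1.765 years.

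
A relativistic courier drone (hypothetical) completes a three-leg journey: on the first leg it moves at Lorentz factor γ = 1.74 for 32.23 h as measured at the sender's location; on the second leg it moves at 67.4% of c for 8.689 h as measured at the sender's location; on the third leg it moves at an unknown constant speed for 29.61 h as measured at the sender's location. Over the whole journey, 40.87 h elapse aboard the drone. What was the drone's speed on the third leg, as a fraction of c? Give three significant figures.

β = 0.843

Leg 1: γ = 1.74; τ_1 = 32.23/1.740 = 18.52 h.
Leg 2: β = 0.674; γ = 1/√(1 − 0.674²) = 1/√0.5457 = 1.354; τ_2 = 8.689/1.354 = 6.419 h.
Leg 3: speed unknown; τ_3 = 29.61/γ_3.
Total proper time: 18.52 + 6.419 + τ_3 = 40.87, so τ_3 = 40.87 − 24.94 = 15.93 h.
γ_3 = 29.61/15.93 = 1.859; β = √(1 − 1/γ²) = √0.7106.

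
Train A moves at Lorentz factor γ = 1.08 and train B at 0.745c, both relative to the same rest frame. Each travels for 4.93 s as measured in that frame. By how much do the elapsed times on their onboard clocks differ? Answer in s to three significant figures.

A: γ = 1.08; τ_A = 4.93/1.080 = 4.565 s.
B: γ = 1/√(1 − 0.745²) = 1/√0.4450 = 1.499; τ_B = 4.93/1.499 = 3.289 s.

|τ_A − τ_B| = 1.28 s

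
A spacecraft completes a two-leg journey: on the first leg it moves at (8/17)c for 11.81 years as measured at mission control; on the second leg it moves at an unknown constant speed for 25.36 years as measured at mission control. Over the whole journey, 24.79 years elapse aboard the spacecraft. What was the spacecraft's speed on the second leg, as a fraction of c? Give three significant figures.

Leg 1: γ = 1/√(1 − (8/17)²) = 17/15 ≈ 1.133; τ_1 = 11.81/1.133 = 10.42 years.
Leg 2: speed unknown; τ_2 = 25.36/γ_2.
Total proper time: 10.42 + τ_2 = 24.79, so τ_2 = 24.79 − 10.42 = 14.37 years.
γ_2 = 25.36/14.37 = 1.765; β = √(1 − 1/γ²) = √0.6789.

β = 0.824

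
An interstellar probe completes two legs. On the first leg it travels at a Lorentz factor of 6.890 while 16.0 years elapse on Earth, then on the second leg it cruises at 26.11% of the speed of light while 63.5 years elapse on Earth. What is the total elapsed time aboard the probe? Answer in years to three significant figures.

Leg 1: γ = 6.890; τ_1 = 16.0/6.890 = 2.322 years.
Leg 2: β = 0.2611; γ = 1/√(1 − 0.2611²) = 1/√0.9318 = 1.036; τ_2 = 63.5/1.036 = 61.30 years.
Total: 2.322 + 61.30 years.

τ = 63.6 years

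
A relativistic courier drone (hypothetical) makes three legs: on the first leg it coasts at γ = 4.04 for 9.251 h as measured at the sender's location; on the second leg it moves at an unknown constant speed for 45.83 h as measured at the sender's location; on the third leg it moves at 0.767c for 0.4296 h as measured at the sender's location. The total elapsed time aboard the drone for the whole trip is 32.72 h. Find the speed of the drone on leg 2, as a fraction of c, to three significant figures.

Leg 1: γ = 4.04; τ_1 = 9.251/4.040 = 2.290 h.
Leg 2: speed unknown; τ_2 = 45.83/γ_2.
Leg 3: γ = 1/√(1 − 0.767²) = 1/√0.4117 = 1.558; τ_3 = 0.4296/1.558 = 0.2757 h.
Total proper time: 2.290 + τ_2 + 0.2757 = 32.72, so τ_2 = 32.72 − 2.566 = 30.15 h.
γ_2 = 45.83/30.15 = 1.520; β = √(1 − 1/γ²) = √0.5671.

β = 0.753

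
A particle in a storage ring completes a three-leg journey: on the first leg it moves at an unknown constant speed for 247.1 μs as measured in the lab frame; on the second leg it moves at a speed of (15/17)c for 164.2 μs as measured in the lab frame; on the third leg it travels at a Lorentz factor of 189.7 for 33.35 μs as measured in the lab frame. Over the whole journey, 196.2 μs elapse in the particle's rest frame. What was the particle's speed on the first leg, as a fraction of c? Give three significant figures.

β = 0.877

Leg 1: speed unknown; τ_1 = 247.1/γ_1.
Leg 2: γ = 1/√(1 − (15/17)²) = 17/8 = 2.125; τ_2 = 164.2/2.125 = 77.27 μs.
Leg 3: γ = 189.7; τ_3 = 33.35/189.7 = 0.1758 μs.
Total proper time: τ_1 + 77.27 + 0.1758 = 196.2, so τ_1 = 196.2 − 77.45 = 118.8 μs.
γ_1 = 247.1/118.8 = 2.081; β = √(1 − 1/γ²) = √0.7690.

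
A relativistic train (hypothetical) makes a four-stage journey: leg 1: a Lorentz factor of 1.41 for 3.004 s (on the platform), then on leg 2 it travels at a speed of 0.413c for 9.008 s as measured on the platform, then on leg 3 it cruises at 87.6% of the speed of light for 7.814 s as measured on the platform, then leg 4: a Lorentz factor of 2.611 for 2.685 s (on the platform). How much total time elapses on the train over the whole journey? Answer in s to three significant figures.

τ = 15.1 s

Leg 1: γ = 1.41; τ_1 = 3.004/1.410 = 2.130 s.
Leg 2: γ = 1/√(1 − 0.413²) = 1/√0.8294 = 1.098; τ_2 = 9.008/1.098 = 8.204 s.
Leg 3: β = 0.876; γ = 1/√(1 − 0.876²) = 1/√0.2326 = 2.073; τ_3 = 7.814/2.073 = 3.769 s.
Leg 4: γ = 2.611; τ_4 = 2.685/2.611 = 1.028 s.
Total: 2.130 + 8.204 + 3.769 + 1.028 s.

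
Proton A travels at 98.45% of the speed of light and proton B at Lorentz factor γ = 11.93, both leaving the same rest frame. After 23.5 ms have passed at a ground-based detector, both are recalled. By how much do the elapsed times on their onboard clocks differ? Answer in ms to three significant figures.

|τ_A − τ_B| = 2.15 ms

A: β = 0.9845; γ = 1/√(1 − 0.9845²) = 1/√0.03076 = 5.702; τ_A = 23.5/5.702 = 4.122 ms.
B: γ = 11.93; τ_B = 23.5/11.93 = 1.970 ms.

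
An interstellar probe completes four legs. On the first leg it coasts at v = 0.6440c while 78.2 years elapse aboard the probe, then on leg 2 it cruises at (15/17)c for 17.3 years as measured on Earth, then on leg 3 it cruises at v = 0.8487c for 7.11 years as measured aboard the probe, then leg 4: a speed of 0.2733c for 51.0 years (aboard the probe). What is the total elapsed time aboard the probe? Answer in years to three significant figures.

τ = 144 years

Leg 1: 78.2 years is already measured aboard the probe.
Leg 2: γ = 1/√(1 − (15/17)²) = 17/8 = 2.125; τ_2 = 17.3/2.125 = 8.141 years.
Leg 3: 7.11 years is already measured aboard the probe.
Leg 4: 51.0 years is already measured aboard the probe.
Total: 78.20 + 8.141 + 7.110 + 51.00 years.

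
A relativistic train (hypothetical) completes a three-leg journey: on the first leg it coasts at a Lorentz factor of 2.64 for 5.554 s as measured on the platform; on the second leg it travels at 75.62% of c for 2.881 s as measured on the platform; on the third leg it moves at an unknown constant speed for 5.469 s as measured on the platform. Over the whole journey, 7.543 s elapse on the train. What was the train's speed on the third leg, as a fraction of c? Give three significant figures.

β = 0.760

Leg 1: γ = 2.64; τ_1 = 5.554/2.640 = 2.104 s.
Leg 2: β = 0.7562; γ = 1/√(1 − 0.7562²) = 1/√0.4282 = 1.528; τ_2 = 2.881/1.528 = 1.885 s.
Leg 3: speed unknown; τ_3 = 5.469/γ_3.
Total proper time: 2.104 + 1.885 + τ_3 = 7.543, so τ_3 = 7.543 − 3.989 = 3.554 s.
γ_3 = 5.469/3.554 = 1.539; β = √(1 − 1/γ²) = √0.5777.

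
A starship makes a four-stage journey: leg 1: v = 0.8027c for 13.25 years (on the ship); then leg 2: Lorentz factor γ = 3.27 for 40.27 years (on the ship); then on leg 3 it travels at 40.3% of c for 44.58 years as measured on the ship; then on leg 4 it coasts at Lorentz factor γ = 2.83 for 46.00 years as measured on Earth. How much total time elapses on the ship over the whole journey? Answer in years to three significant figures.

τ = 114 years

Leg 1: 13.25 years is already measured on the ship.
Leg 2: 40.27 years is already measured on the ship.
Leg 3: 44.58 years is already measured on the ship.
Leg 4: γ = 2.83; τ_4 = 46.00/2.830 = 16.25 years.
Total: 13.25 + 40.27 + 44.58 + 16.25 years.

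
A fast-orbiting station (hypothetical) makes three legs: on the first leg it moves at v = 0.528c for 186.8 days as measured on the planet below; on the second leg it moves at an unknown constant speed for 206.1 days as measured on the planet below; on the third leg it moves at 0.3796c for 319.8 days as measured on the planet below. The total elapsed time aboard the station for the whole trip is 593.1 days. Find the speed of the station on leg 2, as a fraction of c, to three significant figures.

Leg 1: γ = 1/√(1 − 0.528²) = 1/√0.7212 = 1.178; τ_1 = 186.8/1.178 = 158.6 days.
Leg 2: speed unknown; τ_2 = 206.1/γ_2.
Leg 3: γ = 1/√(1 − 0.3796²) = 1/√0.8559 = 1.081; τ_3 = 319.8/1.081 = 295.9 days.
Total proper time: 158.6 + τ_2 + 295.9 = 593.1, so τ_2 = 593.1 − 454.5 = 138.6 days.
γ_2 = 206.1/138.6 = 1.487; β = √(1 − 1/γ²) = √0.5478.

β = 0.740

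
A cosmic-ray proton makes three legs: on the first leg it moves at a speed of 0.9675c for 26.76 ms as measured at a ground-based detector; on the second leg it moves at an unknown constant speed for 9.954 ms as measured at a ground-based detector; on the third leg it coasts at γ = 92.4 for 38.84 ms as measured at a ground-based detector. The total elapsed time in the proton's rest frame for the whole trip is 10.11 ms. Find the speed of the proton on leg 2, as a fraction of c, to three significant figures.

β = 0.956

Leg 1: γ = 1/√(1 − 0.9675²) = 1/√0.06394 = 3.955; τ_1 = 26.76/3.955 = 6.767 ms.
Leg 2: speed unknown; τ_2 = 9.954/γ_2.
Leg 3: γ = 92.4; τ_3 = 38.84/92.40 = 0.4203 ms.
Total proper time: 6.767 + τ_2 + 0.4203 = 10.11, so τ_2 = 10.11 − 7.187 = 2.923 ms.
γ_2 = 9.954/2.923 = 3.406; β = √(1 − 1/γ²) = √0.9138.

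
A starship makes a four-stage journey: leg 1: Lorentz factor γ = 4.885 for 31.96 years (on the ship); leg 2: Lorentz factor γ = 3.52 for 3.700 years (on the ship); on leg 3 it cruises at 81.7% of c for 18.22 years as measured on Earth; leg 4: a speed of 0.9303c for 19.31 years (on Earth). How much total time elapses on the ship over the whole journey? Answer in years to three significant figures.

τ = 53.2 years

Leg 1: 31.96 years is already measured on the ship.
Leg 2: 3.700 years is already measured on the ship.
Leg 3: β = 0.817; γ = 1/√(1 − 0.817²) = 1/√0.3325 = 1.734; τ_3 = 18.22/1.734 = 10.51 years.
Leg 4: γ = 1/√(1 − 0.9303²) = 1/√0.1345 = 2.726; τ_4 = 19.31/2.726 = 7.083 years.
Total: 31.96 + 3.700 + 10.51 + 7.083 years.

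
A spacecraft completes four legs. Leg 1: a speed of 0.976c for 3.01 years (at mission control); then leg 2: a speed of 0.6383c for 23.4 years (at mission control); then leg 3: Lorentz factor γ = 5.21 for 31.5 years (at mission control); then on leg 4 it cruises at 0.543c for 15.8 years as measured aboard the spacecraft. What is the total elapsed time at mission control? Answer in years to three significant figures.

Leg 1: 3.01 years is already measured at mission control.
Leg 2: 23.4 years is already measured at mission control.
Leg 3: 31.5 years is already measured at mission control.
Leg 4: γ = 1/√(1 − 0.543²) = 1/√0.7052 = 1.191; Δt_4 = 1.191 × 15.8 = 18.82 years.
Total: 3.010 + 23.40 + 31.50 + 18.82 years.

Δt = 76.7 years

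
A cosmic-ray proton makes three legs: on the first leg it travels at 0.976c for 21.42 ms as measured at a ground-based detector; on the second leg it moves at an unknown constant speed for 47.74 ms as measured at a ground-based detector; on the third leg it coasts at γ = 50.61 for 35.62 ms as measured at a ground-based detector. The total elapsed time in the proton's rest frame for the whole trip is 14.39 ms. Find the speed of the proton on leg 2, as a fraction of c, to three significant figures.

Leg 1: γ = 1/√(1 − 0.976²) = 1/√0.04742 = 4.592; τ_1 = 21.42/4.592 = 4.665 ms.
Leg 2: speed unknown; τ_2 = 47.74/γ_2.
Leg 3: γ = 50.61; τ_3 = 35.62/50.61 = 0.7038 ms.
Total proper time: 4.665 + τ_2 + 0.7038 = 14.39, so τ_2 = 14.39 − 5.368 = 9.022 ms.
γ_2 = 47.74/9.022 = 5.292; β = √(1 − 1/γ²) = √0.9643.

β = 0.982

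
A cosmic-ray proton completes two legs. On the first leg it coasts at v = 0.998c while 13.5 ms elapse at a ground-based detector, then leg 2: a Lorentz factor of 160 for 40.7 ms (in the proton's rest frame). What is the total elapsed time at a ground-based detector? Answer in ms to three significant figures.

Leg 1: 13.5 ms is already measured at a ground-based detector.
Leg 2: γ = 160; Δt_2 = 160.0 × 40.7 = 6512 ms.
Total: 13.50 + 6512 ms.

Δt = 6530 ms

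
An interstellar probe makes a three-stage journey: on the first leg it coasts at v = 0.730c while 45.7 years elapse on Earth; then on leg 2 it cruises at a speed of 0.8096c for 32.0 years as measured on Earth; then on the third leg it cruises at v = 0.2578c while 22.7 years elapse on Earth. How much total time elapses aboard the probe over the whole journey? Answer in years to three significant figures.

Leg 1: γ = 1/√(1 − 0.730²) = 1/√0.4671 = 1.463; τ_1 = 45.7/1.463 = 31.23 years.
Leg 2: γ = 1/√(1 − 0.8096²) = 1/√0.3445 = 1.704; τ_2 = 32.0/1.704 = 18.78 years.
Leg 3: γ = 1/√(1 − 0.2578²) = 1/√0.9335 = 1.035; τ_3 = 22.7/1.035 = 21.93 years.
Total: 31.23 + 18.78 + 21.93 years.

τ = 71.9 years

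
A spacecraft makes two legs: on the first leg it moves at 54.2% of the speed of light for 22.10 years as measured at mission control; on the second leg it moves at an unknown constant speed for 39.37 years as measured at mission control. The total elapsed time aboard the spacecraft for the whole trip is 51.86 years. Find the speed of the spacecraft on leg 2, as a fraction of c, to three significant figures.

β = 0.534

Leg 1: β = 0.542; γ = 1/√(1 − 0.542²) = 1/√0.7062 = 1.190; τ_1 = 22.10/1.190 = 18.57 years.
Leg 2: speed unknown; τ_2 = 39.37/γ_2.
Total proper time: 18.57 + τ_2 = 51.86, so τ_2 = 51.86 − 18.57 = 33.29 years.
γ_2 = 39.37/33.29 = 1.183; β = √(1 − 1/γ²) = √0.2851.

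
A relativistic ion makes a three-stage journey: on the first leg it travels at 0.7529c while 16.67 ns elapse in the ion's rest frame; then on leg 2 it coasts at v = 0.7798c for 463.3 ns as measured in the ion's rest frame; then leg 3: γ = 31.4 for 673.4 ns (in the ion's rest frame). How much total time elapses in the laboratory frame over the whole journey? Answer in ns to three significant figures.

Leg 1: γ = 1/√(1 − 0.7529²) = 1/√0.4331 = 1.519; Δt_1 = 1.519 × 16.67 = 25.33 ns.
Leg 2: γ = 1/√(1 − 0.7798²) = 1/√0.3919 = 1.597; Δt_2 = 1.597 × 463.3 = 740.1 ns.
Leg 3: γ = 31.4; Δt_3 = 31.40 × 673.4 = 2.114×10⁴ ns.
Total: 25.33 + 740.1 + 2.114×10⁴ ns.

Δt = 2.19×10⁴ ns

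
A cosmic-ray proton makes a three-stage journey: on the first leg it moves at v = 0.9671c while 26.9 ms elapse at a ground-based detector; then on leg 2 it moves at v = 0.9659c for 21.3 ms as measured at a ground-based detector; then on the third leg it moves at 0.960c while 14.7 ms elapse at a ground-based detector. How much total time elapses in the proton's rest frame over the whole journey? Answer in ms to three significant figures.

τ = 16.5 ms

Leg 1: γ = 1/√(1 − 0.9671²) = 1/√0.06472 = 3.931; τ_1 = 26.9/3.931 = 6.843 ms.
Leg 2: γ = 1/√(1 − 0.9659²) = 1/√0.06704 = 3.862; τ_2 = 21.3/3.862 = 5.515 ms.
Leg 3: γ = 1/√(1 − 0.960²) = 25/7 ≈ 3.571; τ_3 = 14.7/3.571 = 4.116 ms.
Total: 6.843 + 5.515 + 4.116 ms.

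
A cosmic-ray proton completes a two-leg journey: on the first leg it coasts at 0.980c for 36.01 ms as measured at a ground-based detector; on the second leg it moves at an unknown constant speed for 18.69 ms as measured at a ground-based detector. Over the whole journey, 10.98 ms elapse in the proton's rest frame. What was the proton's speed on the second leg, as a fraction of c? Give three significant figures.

Leg 1: γ = 1/√(1 − 0.980²) = 1/√0.03960 = 5.025; τ_1 = 36.01/5.025 = 7.166 ms.
Leg 2: speed unknown; τ_2 = 18.69/γ_2.
Total proper time: 7.166 + τ_2 = 10.98, so τ_2 = 10.98 − 7.166 = 3.814 ms.
γ_2 = 18.69/3.814 = 4.900; β = √(1 − 1/γ²) = √0.9584.

β = 0.979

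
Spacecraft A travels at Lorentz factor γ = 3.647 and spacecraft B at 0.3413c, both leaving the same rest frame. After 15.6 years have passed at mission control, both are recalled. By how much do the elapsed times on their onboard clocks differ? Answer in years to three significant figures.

|τ_A − τ_B| = 10.4 years

A: γ = 3.647; τ_A = 15.6/3.647 = 4.277 years.
B: γ = 1/√(1 − 0.3413²) = 1/√0.8835 = 1.064; τ_B = 15.6/1.064 = 14.66 years.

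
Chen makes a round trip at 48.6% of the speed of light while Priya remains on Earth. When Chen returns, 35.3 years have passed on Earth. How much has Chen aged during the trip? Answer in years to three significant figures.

β = 0.486; γ = 1/√(1 − 0.486²) = 1/√0.7638 = 1.144
Chen's clock measures proper time along the trip: τ = Δt/γ = 35.3/1.144 years.

τ = 30.9 years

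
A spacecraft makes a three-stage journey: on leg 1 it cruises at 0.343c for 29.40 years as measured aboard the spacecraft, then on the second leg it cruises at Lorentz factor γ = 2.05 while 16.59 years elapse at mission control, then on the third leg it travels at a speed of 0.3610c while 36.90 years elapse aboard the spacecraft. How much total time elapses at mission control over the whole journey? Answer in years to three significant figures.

Δt = 87.5 years

Leg 1: γ = 1/√(1 − 0.343²) = 1/√0.8824 = 1.065; Δt_1 = 1.065 × 29.40 = 31.30 years.
Leg 2: 16.59 years is already measured at mission control.
Leg 3: γ = 1/√(1 − 0.3610²) = 1/√0.8697 = 1.072; Δt_3 = 1.072 × 36.90 = 39.57 years.
Total: 31.30 + 16.59 + 39.57 years.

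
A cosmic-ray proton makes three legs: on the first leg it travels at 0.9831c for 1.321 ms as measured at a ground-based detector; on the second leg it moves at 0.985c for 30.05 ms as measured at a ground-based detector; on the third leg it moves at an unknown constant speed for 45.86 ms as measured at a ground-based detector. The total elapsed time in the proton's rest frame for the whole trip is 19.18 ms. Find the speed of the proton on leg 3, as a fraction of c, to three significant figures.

β = 0.954

Leg 1: γ = 1/√(1 − 0.9831²) = 1/√0.03351 = 5.462; τ_1 = 1.321/5.462 = 0.2418 ms.
Leg 2: γ = 1/√(1 − 0.985²) = 1/√0.02977 = 5.795; τ_2 = 30.05/5.795 = 5.185 ms.
Leg 3: speed unknown; τ_3 = 45.86/γ_3.
Total proper time: 0.2418 + 5.185 + τ_3 = 19.18, so τ_3 = 19.18 − 5.427 = 13.75 ms.
γ_3 = 45.86/13.75 = 3.335; β = √(1 − 1/γ²) = √0.9101.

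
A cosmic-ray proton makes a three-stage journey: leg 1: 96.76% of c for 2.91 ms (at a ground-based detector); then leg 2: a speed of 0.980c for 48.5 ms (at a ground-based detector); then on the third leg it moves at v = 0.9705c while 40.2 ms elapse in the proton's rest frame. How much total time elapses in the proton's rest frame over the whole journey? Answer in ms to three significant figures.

Leg 1: β = 0.9676; γ = 1/√(1 − 0.9676²) = 1/√0.06375 = 3.961; τ_1 = 2.91/3.961 = 0.7347 ms.
Leg 2: γ = 1/√(1 − 0.980²) = 1/√0.03960 = 5.025; τ_2 = 48.5/5.025 = 9.651 ms.
Leg 3: 40.2 ms is already measured in the proton's rest frame.
Total: 0.7347 + 9.651 + 40.20 ms.

τ = 50.6 ms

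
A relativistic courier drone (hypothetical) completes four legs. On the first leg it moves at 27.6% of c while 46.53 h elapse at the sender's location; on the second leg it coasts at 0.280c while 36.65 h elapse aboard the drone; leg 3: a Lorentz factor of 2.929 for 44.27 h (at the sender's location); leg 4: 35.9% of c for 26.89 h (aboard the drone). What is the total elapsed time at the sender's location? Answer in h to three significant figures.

Leg 1: 46.53 h is already measured at the sender's location.
Leg 2: γ = 1/√(1 − 0.280²) = 25/24 ≈ 1.042; Δt_2 = 1.042 × 36.65 = 38.18 h.
Leg 3: 44.27 h is already measured at the sender's location.
Leg 4: β = 0.359; γ = 1/√(1 − 0.359²) = 1/√0.8711 = 1.071; Δt_4 = 1.071 × 26.89 = 28.81 h.
Total: 46.53 + 38.18 + 44.27 + 28.81 h.

Δt = 158 h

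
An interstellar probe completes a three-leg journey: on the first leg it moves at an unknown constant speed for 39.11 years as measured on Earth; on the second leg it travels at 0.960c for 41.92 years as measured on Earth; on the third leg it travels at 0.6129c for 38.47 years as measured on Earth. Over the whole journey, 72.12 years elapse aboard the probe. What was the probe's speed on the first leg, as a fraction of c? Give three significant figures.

β = 0.642

Leg 1: speed unknown; τ_1 = 39.11/γ_1.
Leg 2: γ = 1/√(1 − 0.960²) = 25/7 ≈ 3.571; τ_2 = 41.92/3.571 = 11.74 years.
Leg 3: γ = 1/√(1 − 0.6129²) = 1/√0.6244 = 1.266; τ_3 = 38.47/1.266 = 30.40 years.
Total proper time: τ_1 + 11.74 + 30.40 = 72.12, so τ_1 = 72.12 − 42.14 = 29.98 years.
γ_1 = 39.11/29.98 = 1.304; β = √(1 − 1/γ²) = √0.4122.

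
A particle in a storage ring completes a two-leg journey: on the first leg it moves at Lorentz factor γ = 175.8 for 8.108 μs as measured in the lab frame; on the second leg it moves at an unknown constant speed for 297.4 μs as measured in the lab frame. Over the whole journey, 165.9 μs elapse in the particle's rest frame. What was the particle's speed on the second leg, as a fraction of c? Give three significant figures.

Leg 1: γ = 175.8; τ_1 = 8.108/175.8 = 0.04612 μs.
Leg 2: speed unknown; τ_2 = 297.4/γ_2.
Total proper time: 0.04612 + τ_2 = 165.9, so τ_2 = 165.9 − 0.04612 = 165.9 μs.
γ_2 = 297.4/165.9 = 1.793; β = √(1 − 1/γ²) = √0.6890.

β = 0.830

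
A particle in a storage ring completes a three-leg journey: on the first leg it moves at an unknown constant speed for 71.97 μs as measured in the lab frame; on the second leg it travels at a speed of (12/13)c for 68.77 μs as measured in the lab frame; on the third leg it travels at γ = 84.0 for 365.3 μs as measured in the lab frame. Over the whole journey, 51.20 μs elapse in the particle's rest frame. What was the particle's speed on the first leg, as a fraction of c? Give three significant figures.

β = 0.959

Leg 1: speed unknown; τ_1 = 71.97/γ_1.
Leg 2: γ = 1/√(1 − (12/13)²) = 13/5 = 2.600; τ_2 = 68.77/2.600 = 26.45 μs.
Leg 3: γ = 84.0; τ_3 = 365.3/84.00 = 4.349 μs.
Total proper time: τ_1 + 26.45 + 4.349 = 51.20, so τ_1 = 51.20 − 30.80 = 20.40 μs.
γ_1 = 71.97/20.40 = 3.528; β = √(1 − 1/γ²) = √0.9196.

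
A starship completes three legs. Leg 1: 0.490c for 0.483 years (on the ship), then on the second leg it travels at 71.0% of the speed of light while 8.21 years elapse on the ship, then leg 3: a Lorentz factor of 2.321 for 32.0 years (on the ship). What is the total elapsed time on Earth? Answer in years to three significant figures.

Leg 1: γ = 1/√(1 − 0.490²) = 1/√0.7599 = 1.147; Δt_1 = 1.147 × 0.483 = 0.5541 years.
Leg 2: β = 0.710; γ = 1/√(1 − 0.710²) = 1/√0.4959 = 1.420; Δt_2 = 1.420 × 8.21 = 11.66 years.
Leg 3: γ = 2.321; Δt_3 = 2.321 × 32.0 = 74.27 years.
Total: 0.5541 + 11.66 + 74.27 years.

Δt = 86.5 years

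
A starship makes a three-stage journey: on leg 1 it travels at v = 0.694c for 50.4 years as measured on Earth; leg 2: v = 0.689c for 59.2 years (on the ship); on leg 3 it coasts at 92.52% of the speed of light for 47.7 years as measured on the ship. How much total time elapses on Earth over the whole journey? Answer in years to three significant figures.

Leg 1: 50.4 years is already measured on Earth.
Leg 2: γ = 1/√(1 − 0.689²) = 1/√0.5253 = 1.380; Δt_2 = 1.380 × 59.2 = 81.68 years.
Leg 3: β = 0.9252; γ = 1/√(1 − 0.9252²) = 1/√0.1440 = 2.635; Δt_3 = 2.635 × 47.7 = 125.7 years.
Total: 50.40 + 81.68 + 125.7 years.

Δt = 258 years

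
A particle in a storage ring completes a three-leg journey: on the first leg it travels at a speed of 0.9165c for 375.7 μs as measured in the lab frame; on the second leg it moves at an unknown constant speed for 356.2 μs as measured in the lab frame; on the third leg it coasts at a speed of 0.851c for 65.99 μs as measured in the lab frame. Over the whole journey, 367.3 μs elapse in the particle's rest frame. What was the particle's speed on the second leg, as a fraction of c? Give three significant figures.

Leg 1: γ = 1/√(1 − 0.9165²) = 1/√0.1600 = 2.500; τ_1 = 375.7/2.500 = 150.3 μs.
Leg 2: speed unknown; τ_2 = 356.2/γ_2.
Leg 3: γ = 1/√(1 − 0.851²) = 1/√0.2758 = 1.904; τ_3 = 65.99/1.904 = 34.66 μs.
Total proper time: 150.3 + τ_2 + 34.66 = 367.3, so τ_2 = 367.3 − 184.9 = 182.4 μs.
γ_2 = 356.2/182.4 = 1.953; β = √(1 − 1/γ²) = √0.7379.

β = 0.859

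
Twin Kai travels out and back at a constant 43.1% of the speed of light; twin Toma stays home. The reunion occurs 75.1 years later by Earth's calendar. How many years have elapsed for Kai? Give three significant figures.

τ = 67.8 years

β = 0.431; γ = 1/√(1 − 0.431²) = 1/√0.8142 = 1.108
Kai's clock measures proper time along the trip: τ = Δt/γ = 75.1/1.108 years.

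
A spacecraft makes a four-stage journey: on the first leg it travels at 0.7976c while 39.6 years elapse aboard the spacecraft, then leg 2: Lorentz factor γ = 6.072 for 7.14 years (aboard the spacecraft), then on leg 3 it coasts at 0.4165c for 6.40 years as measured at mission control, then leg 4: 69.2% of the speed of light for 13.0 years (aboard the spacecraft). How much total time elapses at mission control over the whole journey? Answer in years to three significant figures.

Δt = 133 years

Leg 1: γ = 1/√(1 − 0.7976²) = 1/√0.3638 = 1.658; Δt_1 = 1.658 × 39.6 = 65.65 years.
Leg 2: γ = 6.072; Δt_2 = 6.072 × 7.14 = 43.35 years.
Leg 3: 6.40 years is already measured at mission control.
Leg 4: β = 0.692; γ = 1/√(1 − 0.692²) = 1/√0.5211 = 1.385; Δt_4 = 1.385 × 13.0 = 18.01 years.
Total: 65.65 + 43.35 + 6.400 + 18.01 years.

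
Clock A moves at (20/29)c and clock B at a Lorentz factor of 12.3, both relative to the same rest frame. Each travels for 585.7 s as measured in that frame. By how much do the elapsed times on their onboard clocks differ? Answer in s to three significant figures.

A: γ = 1/√(1 − (20/29)²) = 29/21 ≈ 1.381; τ_A = 585.7/1.381 = 424.1 s.
B: γ = 12.3; τ_B = 585.7/12.30 = 47.62 s.

|τ_A − τ_B| = 377 s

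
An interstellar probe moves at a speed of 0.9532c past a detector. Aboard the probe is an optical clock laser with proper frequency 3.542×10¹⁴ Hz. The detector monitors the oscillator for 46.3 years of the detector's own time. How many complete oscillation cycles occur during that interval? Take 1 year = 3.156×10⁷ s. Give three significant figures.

γ = 1/√(1 − 0.9532²) = 1/√0.09141 = 3.308
During 46.3 years of lab time, the oscillator's proper time advances by τ = Δt/γ = 46.3/3.308 = 14.00 years = 4.418×10⁸ s.
N = f × τ = 3.542×10¹⁴ × 4.418×10⁸ = 1.565×10²³.

N = 1.56×10²³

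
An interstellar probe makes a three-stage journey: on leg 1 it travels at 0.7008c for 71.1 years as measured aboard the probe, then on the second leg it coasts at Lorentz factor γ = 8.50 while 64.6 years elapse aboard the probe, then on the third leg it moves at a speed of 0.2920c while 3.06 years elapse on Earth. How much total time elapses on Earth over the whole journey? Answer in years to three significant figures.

Δt = 652 years

Leg 1: γ = 1/√(1 − 0.7008²) = 1/√0.5089 = 1.402; Δt_1 = 1.402 × 71.1 = 99.67 years.
Leg 2: γ = 8.50; Δt_2 = 8.500 × 64.6 = 549.1 years.
Leg 3: 3.06 years is already measured on Earth.
Total: 99.67 + 549.1 + 3.060 years.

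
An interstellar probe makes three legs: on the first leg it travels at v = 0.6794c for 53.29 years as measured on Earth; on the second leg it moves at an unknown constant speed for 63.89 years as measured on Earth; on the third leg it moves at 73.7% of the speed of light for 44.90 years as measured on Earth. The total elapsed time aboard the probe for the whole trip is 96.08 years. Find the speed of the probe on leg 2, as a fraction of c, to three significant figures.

β = 0.909

Leg 1: γ = 1/√(1 − 0.6794²) = 1/√0.5384 = 1.363; τ_1 = 53.29/1.363 = 39.10 years.
Leg 2: speed unknown; τ_2 = 63.89/γ_2.
Leg 3: β = 0.737; γ = 1/√(1 − 0.737²) = 1/√0.4568 = 1.480; τ_3 = 44.90/1.480 = 30.35 years.
Total proper time: 39.10 + τ_2 + 30.35 = 96.08, so τ_2 = 96.08 − 69.45 = 26.63 years.
γ_2 = 63.89/26.63 = 2.399; β = √(1 − 1/γ²) = √0.8263.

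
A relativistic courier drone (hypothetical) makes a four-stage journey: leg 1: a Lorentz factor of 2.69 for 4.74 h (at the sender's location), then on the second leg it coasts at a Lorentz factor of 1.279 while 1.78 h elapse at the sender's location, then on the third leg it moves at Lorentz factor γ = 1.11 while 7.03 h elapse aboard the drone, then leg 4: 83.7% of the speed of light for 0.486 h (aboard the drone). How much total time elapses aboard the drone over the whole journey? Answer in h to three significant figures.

τ = 10.7 h

Leg 1: γ = 2.69; τ_1 = 4.74/2.690 = 1.762 h.
Leg 2: γ = 1.279; τ_2 = 1.78/1.279 = 1.392 h.
Leg 3: 7.03 h is already measured aboard the drone.
Leg 4: 0.486 h is already measured aboard the drone.
Total: 1.762 + 1.392 + 7.030 + 0.4860 h.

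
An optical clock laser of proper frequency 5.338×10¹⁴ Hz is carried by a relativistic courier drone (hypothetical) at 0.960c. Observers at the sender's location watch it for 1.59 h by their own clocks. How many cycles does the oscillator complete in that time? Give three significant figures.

γ = 1/√(1 − 0.960²) = 25/7 ≈ 3.571
During 1.59 h of lab time, the oscillator's proper time advances by τ = Δt/γ = 1.59/3.571 = 0.4452 h = 1.603×10³ s.
N = f × τ = 5.338×10¹⁴ × 1.603×10³ = 8.555×10¹⁷.

N = 8.56×10¹⁷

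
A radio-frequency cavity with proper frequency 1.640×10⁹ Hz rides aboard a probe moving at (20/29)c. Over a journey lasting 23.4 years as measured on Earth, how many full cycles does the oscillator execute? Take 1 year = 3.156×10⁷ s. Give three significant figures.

N = 8.77×10¹⁷

γ = 1/√(1 − (20/29)²) = 29/21 ≈ 1.381
The oscillator's own cycle count is N = f × τ where τ is the proper time aboard the probe. τ = Δt/γ = 23.4/1.381 = 16.94 years = 5.348×10⁸ s.
N = 1.640×10⁹ × 5.348×10⁸ = 8.770×10¹⁷.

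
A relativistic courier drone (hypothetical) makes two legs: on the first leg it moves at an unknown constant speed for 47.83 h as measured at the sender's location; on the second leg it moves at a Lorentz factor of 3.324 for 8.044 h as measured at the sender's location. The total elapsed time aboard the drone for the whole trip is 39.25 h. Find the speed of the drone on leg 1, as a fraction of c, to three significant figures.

Leg 1: speed unknown; τ_1 = 47.83/γ_1.
Leg 2: γ = 3.324; τ_2 = 8.044/3.324 = 2.420 h.
Total proper time: τ_1 + 2.420 = 39.25, so τ_1 = 39.25 − 2.420 = 36.83 h.
γ_1 = 47.83/36.83 = 1.299; β = √(1 − 1/γ²) = √0.4071.

β = 0.638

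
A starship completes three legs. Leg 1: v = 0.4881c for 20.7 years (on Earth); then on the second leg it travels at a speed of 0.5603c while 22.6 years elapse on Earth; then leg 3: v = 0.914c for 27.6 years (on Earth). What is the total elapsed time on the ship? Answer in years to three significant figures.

τ = 48.0 years

Leg 1: γ = 1/√(1 − 0.4881²) = 1/√0.7618 = 1.146; τ_1 = 20.7/1.146 = 18.07 years.
Leg 2: γ = 1/√(1 − 0.5603²) = 1/√0.6861 = 1.207; τ_2 = 22.6/1.207 = 18.72 years.
Leg 3: γ = 1/√(1 − 0.914²) = 1/√0.1646 = 2.465; τ_3 = 27.6/2.465 = 11.20 years.
Total: 18.07 + 18.72 + 11.20 years.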